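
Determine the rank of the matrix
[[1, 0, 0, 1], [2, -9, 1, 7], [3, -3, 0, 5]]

ρ2 := ρ2 − 2·ρ1
  [ 1   0  0  1 ]
  [ 0  -9  1  5 ]
  [ 3  -3  0  5 ]
ρ3 := ρ3 − 3·ρ1
  [ 1   0  0  1 ]
  [ 0  -9  1  5 ]
  [ 0  -3  0  2 ]
ρ2 := -1/9·ρ2
  [ 1   0     0     1 ]
  [ 0   1  -1/9  -5/9 ]
  [ 0  -3     0     2 ]
ρ3 := ρ3 + 3·ρ2
  [ 1  0     0     1 ]
  [ 0  1  -1/9  -5/9 ]
  [ 0  0  -1/3   1/3 ]
ρ3 := -3·ρ3
  [ 1  0     0     1 ]
  [ 0  1  -1/9  -5/9 ]
  [ 0  0     1    -1 ]
ρ2 := ρ2 + 1/9·ρ3
  [ 1  0  0     1 ]
  [ 0  1  0  -2/3 ]
  [ 0  0  1    -1 ]
The reduced form has 3 nonzero rows.

rank = 3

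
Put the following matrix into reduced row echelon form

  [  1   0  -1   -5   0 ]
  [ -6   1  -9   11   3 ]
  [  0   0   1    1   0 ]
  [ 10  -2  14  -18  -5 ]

Add 6 times R1 to R2.
  [  1   0   -1   -5   0 ]
  [  0   1  -15  -19   3 ]
  [  0   0    1    1   0 ]
  [ 10  -2   14  -18  -5 ]
Subtract 10 times R1 from R4.
  [ 1   0   -1   -5   0 ]
  [ 0   1  -15  -19   3 ]
  [ 0   0    1    1   0 ]
  [ 0  -2   24   32  -5 ]
Add 2 times R2 to R4.
  [ 1  0   -1   -5  0 ]
  [ 0  1  -15  -19  3 ]
  [ 0  0    1    1  0 ]
  [ 0  0   -6   -6  1 ]
Add 6 times R3 to R4.
  [ 1  0   -1   -5  0 ]
  [ 0  1  -15  -19  3 ]
  [ 0  0    1    1  0 ]
  [ 0  0    0    0  1 ]
Subtract 3 times R4 from R2.
  [ 1  0   -1   -5  0 ]
  [ 0  1  -15  -19  0 ]
  [ 0  0    1    1  0 ]
  [ 0  0    0    0  1 ]
Add 15 times R3 to R2.
  [ 1  0  -1  -5  0 ]
  [ 0  1   0  -4  0 ]
  [ 0  0   1   1  0 ]
  [ 0  0   0   0  1 ]
Add R3 to R1.
  [ 1  0  0  -4  0 ]
  [ 0  1  0  -4  0 ]
  [ 0  0  1   1  0 ]
  [ 0  0  0   0  1 ]

[[1, 0, 0, -4, 0], [0, 1, 0, -4, 0], [0, 0, 1, 1, 0], [0, 0, 0, 0, 1]]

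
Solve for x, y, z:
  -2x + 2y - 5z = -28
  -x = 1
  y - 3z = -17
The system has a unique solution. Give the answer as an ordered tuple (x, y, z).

Form the augmented matrix and row-reduce:
  [ -2  2  -5  |  -28 ]
  [ -1  0   0  |    1 ]
  [  0  1  -3  |  -17 ]
ρ1 := -1/2·ρ1
  [  1  -1  5/2  |   14 ]
  [ -1   0    0  |    1 ]
  [  0   1   -3  |  -17 ]
ρ2 := ρ2 + ρ1
  [ 1  -1  5/2  |   14 ]
  [ 0  -1  5/2  |   15 ]
  [ 0   1   -3  |  -17 ]
ρ2 := -1·ρ2
  [ 1  -1   5/2  |   14 ]
  [ 0   1  -5/2  |  -15 ]
  [ 0   1    -3  |  -17 ]
ρ3 := ρ3 − ρ2
  [ 1  -1   5/2  |   14 ]
  [ 0   1  -5/2  |  -15 ]
  [ 0   0  -1/2  |   -2 ]
ρ3 := -2·ρ3
  [ 1  -1   5/2  |   14 ]
  [ 0   1  -5/2  |  -15 ]
  [ 0   0     1  |    4 ]
ρ2 := ρ2 + 5/2·ρ3
  [ 1  -1  5/2  |  14 ]
  [ 0   1    0  |  -5 ]
  [ 0   0    1  |   4 ]
ρ1 := ρ1 − 5/2·ρ3
  [ 1  -1  0  |   4 ]
  [ 0   1  0  |  -5 ]
  [ 0   0  1  |   4 ]
ρ1 := ρ1 + ρ2
  [ 1  0  0  |  -1 ]
  [ 0  1  0  |  -5 ]
  [ 0  0  1  |   4 ]
Reading off the last column: x = -1, y = -5, z = 4.

(-1, -5, 4)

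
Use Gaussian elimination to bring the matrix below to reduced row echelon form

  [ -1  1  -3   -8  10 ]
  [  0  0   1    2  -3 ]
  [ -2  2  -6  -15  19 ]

Multiply R1 by -1.
  [  1  -1   3    8  -10 ]
  [  0   0   1    2   -3 ]
  [ -2   2  -6  -15   19 ]
Add 2 times R1 to R3.
  [ 1  -1  3  8  -10 ]
  [ 0   0  1  2   -3 ]
  [ 0   0  0  1   -1 ]
Subtract 2 times R3 from R2.
  [ 1  -1  3  8  -10 ]
  [ 0   0  1  0   -1 ]
  [ 0   0  0  1   -1 ]
Subtract 8 times R3 from R1.
  [ 1  -1  3  0  -2 ]
  [ 0   0  1  0  -1 ]
  [ 0   0  0  1  -1 ]
Subtract 3 times R2 from R1.
  [ 1  -1  0  0   1 ]
  [ 0   0  1  0  -1 ]
  [ 0   0  0  1  -1 ]

[[1, -1, 0, 0, 1], [0, 0, 1, 0, -1], [0, 0, 0, 1, -1]]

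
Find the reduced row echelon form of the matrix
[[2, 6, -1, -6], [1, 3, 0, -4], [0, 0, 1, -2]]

R1 -> 1/2·R1
  [ 1  3  -1/2  -3 ]
  [ 1  3     0  -4 ]
  [ 0  0     1  -2 ]
R2 -> R2 − R1
  [ 1  3  -1/2  -3 ]
  [ 0  0   1/2  -1 ]
  [ 0  0     1  -2 ]
R2 -> 2·R2
  [ 1  3  -1/2  -3 ]
  [ 0  0     1  -2 ]
  [ 0  0     1  -2 ]
R3 -> R3 − R2
  [ 1  3  -1/2  -3 ]
  [ 0  0     1  -2 ]
  [ 0  0     0   0 ]
R1 -> R1 + 1/2·R2
  [ 1  3  0  -4 ]
  [ 0  0  1  -2 ]
  [ 0  0  0   0 ]

[[1, 3, 0, -4], [0, 0, 1, -2], [0, 0, 0, 0]]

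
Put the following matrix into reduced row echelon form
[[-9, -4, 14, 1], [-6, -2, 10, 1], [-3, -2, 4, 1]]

[[1, 0, -2, 0], [0, 1, 1, 0], [0, 0, 0, 1]]

r1 := -1/9·r1
  [  1  4/9  -14/9  -1/9 ]
  [ -6   -2     10     1 ]
  [ -3   -2      4     1 ]
r2 := r2 + 6·r1
  [  1  4/9  -14/9  -1/9 ]
  [  0  2/3    2/3   1/3 ]
  [ -3   -2      4     1 ]
r3 := r3 + 3·r1
  [ 1   4/9  -14/9  -1/9 ]
  [ 0   2/3    2/3   1/3 ]
  [ 0  -2/3   -2/3   2/3 ]
r2 := 3/2·r2
  [ 1   4/9  -14/9  -1/9 ]
  [ 0     1      1   1/2 ]
  [ 0  -2/3   -2/3   2/3 ]
r3 := r3 + 2/3·r2
  [ 1  4/9  -14/9  -1/9 ]
  [ 0    1      1   1/2 ]
  [ 0    0      0     1 ]
r2 := r2 − 1/2·r3
  [ 1  4/9  -14/9  -1/9 ]
  [ 0    1      1     0 ]
  [ 0    0      0     1 ]
r1 := r1 + 1/9·r3
  [ 1  4/9  -14/9  0 ]
  [ 0    1      1  0 ]
  [ 0    0      0  1 ]
r1 := r1 − 4/9·r2
  [ 1  0  -2  0 ]
  [ 0  1   1  0 ]
  [ 0  0   0  1 ]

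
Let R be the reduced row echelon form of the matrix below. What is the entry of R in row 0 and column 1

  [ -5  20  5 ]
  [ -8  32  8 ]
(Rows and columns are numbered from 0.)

-4

Multiply R1 by -1/5.
  [  1  -4  -1 ]
  [ -8  32   8 ]
Add 8 times R1 to R2.
  [ 1  -4  -1 ]
  [ 0   0   0 ]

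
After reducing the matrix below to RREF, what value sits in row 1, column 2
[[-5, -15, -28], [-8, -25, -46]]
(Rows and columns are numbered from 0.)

6/5

R1 ← -1/5·R1
  [  1    3  28/5 ]
  [ -8  -25   -46 ]
R2 ← R2 + 8·R1
  [ 1   3  28/5 ]
  [ 0  -1  -6/5 ]
R2 ← -1·R2
  [ 1  3  28/5 ]
  [ 0  1   6/5 ]
R1 ← R1 − 3·R2
  [ 1  0    2 ]
  [ 0  1  6/5 ]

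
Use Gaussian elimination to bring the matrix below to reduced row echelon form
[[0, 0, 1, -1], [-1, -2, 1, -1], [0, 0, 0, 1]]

[[1, 2, 0, 0], [0, 0, 1, 0], [0, 0, 0, 1]]

R1 ↔ R2
  [ -1  -2  1  -1 ]
  [  0   0  1  -1 ]
  [  0   0  0   1 ]
R1 → -1·R1
  [ 1  2  -1   1 ]
  [ 0  0   1  -1 ]
  [ 0  0   0   1 ]
R2 → R2 + R3
  [ 1  2  -1  1 ]
  [ 0  0   1  0 ]
  [ 0  0   0  1 ]
R1 → R1 − R3
  [ 1  2  -1  0 ]
  [ 0  0   1  0 ]
  [ 0  0   0  1 ]
R1 → R1 + R2
  [ 1  2  0  0 ]
  [ 0  0  1  0 ]
  [ 0  0  0  1 ]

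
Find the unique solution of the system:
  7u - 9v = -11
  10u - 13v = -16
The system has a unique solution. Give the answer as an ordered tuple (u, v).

(1, 2)

Form the augmented matrix and row-reduce:
  [  7   -9  |  -11 ]
  [ 10  -13  |  -16 ]
R1 ← 1/7·R1
  [  1  -9/7  |  -11/7 ]
  [ 10   -13  |    -16 ]
R2 ← R2 − 10·R1
  [ 1  -9/7  |  -11/7 ]
  [ 0  -1/7  |   -2/7 ]
R2 ← -7·R2
  [ 1  -9/7  |  -11/7 ]
  [ 0     1  |      2 ]
R1 ← R1 + 9/7·R2
  [ 1  0  |  1 ]
  [ 0  1  |  2 ]
Reading off the last column: u = 1, v = 2.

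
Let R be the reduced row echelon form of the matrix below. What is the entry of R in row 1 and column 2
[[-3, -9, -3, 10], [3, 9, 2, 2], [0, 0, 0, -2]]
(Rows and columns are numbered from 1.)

3

R1 → -1/3·R1
  [ 1  3  1  -10/3 ]
  [ 3  9  2      2 ]
  [ 0  0  0     -2 ]
R2 → R2 − 3·R1
  [ 1  3   1  -10/3 ]
  [ 0  0  -1     12 ]
  [ 0  0   0     -2 ]
R2 → -1·R2
  [ 1  3  1  -10/3 ]
  [ 0  0  1    -12 ]
  [ 0  0  0     -2 ]
R3 → -1/2·R3
  [ 1  3  1  -10/3 ]
  [ 0  0  1    -12 ]
  [ 0  0  0      1 ]
R2 → R2 + 12·R3
  [ 1  3  1  -10/3 ]
  [ 0  0  1      0 ]
  [ 0  0  0      1 ]
R1 → R1 + 10/3·R3
  [ 1  3  1  0 ]
  [ 0  0  1  0 ]
  [ 0  0  0  1 ]
R1 → R1 − R2
  [ 1  3  0  0 ]
  [ 0  0  1  0 ]
  [ 0  0  0  1 ]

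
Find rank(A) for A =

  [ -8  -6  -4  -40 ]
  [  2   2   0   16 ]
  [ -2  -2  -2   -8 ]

R1 := -1/8·R1
  [  1  3/4  1/2   5 ]
  [  2    2    0  16 ]
  [ -2   -2   -2  -8 ]
R2 := R2 − 2·R1
  [  1  3/4  1/2   5 ]
  [  0  1/2   -1   6 ]
  [ -2   -2   -2  -8 ]
R3 := R3 + 2·R1
  [ 1   3/4  1/2  5 ]
  [ 0   1/2   -1  6 ]
  [ 0  -1/2   -1  2 ]
R2 := 2·R2
  [ 1   3/4  1/2   5 ]
  [ 0     1   -2  12 ]
  [ 0  -1/2   -1   2 ]
R3 := R3 + 1/2·R2
  [ 1  3/4  1/2   5 ]
  [ 0    1   -2  12 ]
  [ 0    0   -2   8 ]
R3 := -1/2·R3
  [ 1  3/4  1/2   5 ]
  [ 0    1   -2  12 ]
  [ 0    0    1  -4 ]
R2 := R2 + 2·R3
  [ 1  3/4  1/2   5 ]
  [ 0    1    0   4 ]
  [ 0    0    1  -4 ]
R1 := R1 − 1/2·R3
  [ 1  3/4  0   7 ]
  [ 0    1  0   4 ]
  [ 0    0  1  -4 ]
R1 := R1 − 3/4·R2
  [ 1  0  0   4 ]
  [ 0  1  0   4 ]
  [ 0  0  1  -4 ]
The reduced form has 3 nonzero rows.

rank = 3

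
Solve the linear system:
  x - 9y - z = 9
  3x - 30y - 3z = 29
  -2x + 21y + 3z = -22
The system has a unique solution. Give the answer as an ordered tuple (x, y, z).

(1, -2/3, -2)

Form the augmented matrix and row-reduce:
  [  1   -9  -1  |    9 ]
  [  3  -30  -3  |   29 ]
  [ -2   21   3  |  -22 ]
R2 → R2 − 3·R1
R3 → R3 + 2·R1
R2 → -1/3·R2
R3 → R3 − 3·R2
R1 → R1 + R3
R1 → R1 + 9·R2
Reading off the last column: x = 1, y = -2/3, z = -2.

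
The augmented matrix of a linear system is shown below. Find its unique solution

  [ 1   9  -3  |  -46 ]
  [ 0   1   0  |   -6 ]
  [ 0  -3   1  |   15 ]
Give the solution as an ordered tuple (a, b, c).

(-1, -6, -3)

R3 -> R3 + 3·R2
  [ 1  9  -3  |  -46 ]
  [ 0  1   0  |   -6 ]
  [ 0  0   1  |   -3 ]
R1 -> R1 + 3·R3
  [ 1  9  0  |  -55 ]
  [ 0  1  0  |   -6 ]
  [ 0  0  1  |   -3 ]
R1 -> R1 − 9·R2
  [ 1  0  0  |  -1 ]
  [ 0  1  0  |  -6 ]
  [ 0  0  1  |  -3 ]
Reading off the last column: a = -1, b = -6, c = -3.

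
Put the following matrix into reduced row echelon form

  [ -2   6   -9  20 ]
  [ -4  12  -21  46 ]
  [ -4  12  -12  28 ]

[[1, -3, 0, -1], [0, 0, 1, -2], [0, 0, 0, 0]]

R1 ← -1/2·R1
  [  1  -3  9/2  -10 ]
  [ -4  12  -21   46 ]
  [ -4  12  -12   28 ]
R2 ← R2 + 4·R1
  [  1  -3  9/2  -10 ]
  [  0   0   -3    6 ]
  [ -4  12  -12   28 ]
R3 ← R3 + 4·R1
  [ 1  -3  9/2  -10 ]
  [ 0   0   -3    6 ]
  [ 0   0    6  -12 ]
R2 ← -1/3·R2
  [ 1  -3  9/2  -10 ]
  [ 0   0    1   -2 ]
  [ 0   0    6  -12 ]
R3 ← R3 − 6·R2
  [ 1  -3  9/2  -10 ]
  [ 0   0    1   -2 ]
  [ 0   0    0    0 ]
R1 ← R1 − 9/2·R2
  [ 1  -3  0  -1 ]
  [ 0   0  1  -2 ]
  [ 0   0  0   0 ]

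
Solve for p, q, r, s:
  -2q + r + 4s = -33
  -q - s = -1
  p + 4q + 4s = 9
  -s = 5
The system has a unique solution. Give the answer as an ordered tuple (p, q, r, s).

(5, 6, -1, -5)

Form the augmented matrix and row-reduce:
  [ 0  -2  1   4  |  -33 ]
  [ 0  -1  0  -1  |   -1 ]
  [ 1   4  0   4  |    9 ]
  [ 0   0  0  -1  |    5 ]
R1 <=> R3
  [ 1   4  0   4  |    9 ]
  [ 0  -1  0  -1  |   -1 ]
  [ 0  -2  1   4  |  -33 ]
  [ 0   0  0  -1  |    5 ]
R2 := -1·R2
  [ 1   4  0   4  |    9 ]
  [ 0   1  0   1  |    1 ]
  [ 0  -2  1   4  |  -33 ]
  [ 0   0  0  -1  |    5 ]
R3 := R3 + 2·R2
  [ 1  4  0   4  |    9 ]
  [ 0  1  0   1  |    1 ]
  [ 0  0  1   6  |  -31 ]
  [ 0  0  0  -1  |    5 ]
R4 := -1·R4
  [ 1  4  0  4  |    9 ]
  [ 0  1  0  1  |    1 ]
  [ 0  0  1  6  |  -31 ]
  [ 0  0  0  1  |   -5 ]
R3 := R3 − 6·R4
  [ 1  4  0  4  |   9 ]
  [ 0  1  0  1  |   1 ]
  [ 0  0  1  0  |  -1 ]
  [ 0  0  0  1  |  -5 ]
R2 := R2 − R4
  [ 1  4  0  4  |   9 ]
  [ 0  1  0  0  |   6 ]
  [ 0  0  1  0  |  -1 ]
  [ 0  0  0  1  |  -5 ]
R1 := R1 − 4·R4
  [ 1  4  0  0  |  29 ]
  [ 0  1  0  0  |   6 ]
  [ 0  0  1  0  |  -1 ]
  [ 0  0  0  1  |  -5 ]
R1 := R1 − 4·R2
  [ 1  0  0  0  |   5 ]
  [ 0  1  0  0  |   6 ]
  [ 0  0  1  0  |  -1 ]
  [ 0  0  0  1  |  -5 ]
Reading off the last column: p = 5, q = 6, r = -1, s = -5.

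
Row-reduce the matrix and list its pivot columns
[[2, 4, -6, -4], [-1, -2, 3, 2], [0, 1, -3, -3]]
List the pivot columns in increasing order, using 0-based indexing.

0, 1

Multiply R1 by 1/2.
  [  1   2  -3  -2 ]
  [ -1  -2   3   2 ]
  [  0   1  -3  -3 ]
Add R1 to R2.
  [ 1  2  -3  -2 ]
  [ 0  0   0   0 ]
  [ 0  1  -3  -3 ]
Swap R2 and R3.
  [ 1  2  -3  -2 ]
  [ 0  1  -3  -3 ]
  [ 0  0   0   0 ]
Subtract 2 times R2 from R1.
  [ 1  0   3   4 ]
  [ 0  1  -3  -3 ]
  [ 0  0   0   0 ]
Pivot columns are the columns containing a leading 1.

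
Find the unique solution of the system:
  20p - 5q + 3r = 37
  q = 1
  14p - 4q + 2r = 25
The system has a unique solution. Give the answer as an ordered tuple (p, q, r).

Form the augmented matrix and row-reduce:
  [ 20  -5  3  |  37 ]
  [  0   1  0  |   1 ]
  [ 14  -4  2  |  25 ]
R1 := 1/20·R1
R3 := R3 − 14·R1
R3 := R3 + 1/2·R2
R3 := -10·R3
R1 := R1 − 3/20·R3
R1 := R1 + 1/4·R2
Reading off the last column: p = 3/2, q = 1, r = 4.

(3/2, 1, 4)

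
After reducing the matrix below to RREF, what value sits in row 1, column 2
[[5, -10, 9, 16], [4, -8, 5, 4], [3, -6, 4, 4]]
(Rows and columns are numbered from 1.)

ρ1 -> 1/5·ρ1
  [ 1  -2  9/5  16/5 ]
  [ 4  -8    5     4 ]
  [ 3  -6    4     4 ]
ρ2 -> ρ2 − 4·ρ1
  [ 1  -2    9/5   16/5 ]
  [ 0   0  -11/5  -44/5 ]
  [ 3  -6      4      4 ]
ρ3 -> ρ3 − 3·ρ1
  [ 1  -2    9/5   16/5 ]
  [ 0   0  -11/5  -44/5 ]
  [ 0   0   -7/5  -28/5 ]
ρ2 -> -5/11·ρ2
  [ 1  -2   9/5   16/5 ]
  [ 0   0     1      4 ]
  [ 0   0  -7/5  -28/5 ]
ρ3 -> ρ3 + 7/5·ρ2
  [ 1  -2  9/5  16/5 ]
  [ 0   0    1     4 ]
  [ 0   0    0     0 ]
ρ1 -> ρ1 − 9/5·ρ2
  [ 1  -2  0  -4 ]
  [ 0   0  1   4 ]
  [ 0   0  0   0 ]

-2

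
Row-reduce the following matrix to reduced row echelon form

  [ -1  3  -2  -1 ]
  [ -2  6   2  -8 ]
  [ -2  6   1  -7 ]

Multiply ρ1 by -1.
  [  1  -3  2   1 ]
  [ -2   6  2  -8 ]
  [ -2   6  1  -7 ]
Add 2 times ρ1 to ρ2.
  [  1  -3  2   1 ]
  [  0   0  6  -6 ]
  [ -2   6  1  -7 ]
Add 2 times ρ1 to ρ3.
  [ 1  -3  2   1 ]
  [ 0   0  6  -6 ]
  [ 0   0  5  -5 ]
Multiply ρ2 by 1/6.
  [ 1  -3  2   1 ]
  [ 0   0  1  -1 ]
  [ 0   0  5  -5 ]
Subtract 5 times ρ2 from ρ3.
  [ 1  -3  2   1 ]
  [ 0   0  1  -1 ]
  [ 0   0  0   0 ]
Subtract 2 times ρ2 from ρ1.
  [ 1  -3  0   3 ]
  [ 0   0  1  -1 ]
  [ 0   0  0   0 ]

[[1, -3, 0, 3], [0, 0, 1, -1], [0, 0, 0, 0]]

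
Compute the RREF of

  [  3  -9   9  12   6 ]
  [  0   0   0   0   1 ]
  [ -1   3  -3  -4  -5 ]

[[1, -3, 3, 4, 0], [0, 0, 0, 0, 1], [0, 0, 0, 0, 0]]

R1 → 1/3·R1
  [  1  -3   3   4   2 ]
  [  0   0   0   0   1 ]
  [ -1   3  -3  -4  -5 ]
R3 → R3 + R1
  [ 1  -3  3  4   2 ]
  [ 0   0  0  0   1 ]
  [ 0   0  0  0  -3 ]
R3 → R3 + 3·R2
  [ 1  -3  3  4  2 ]
  [ 0   0  0  0  1 ]
  [ 0   0  0  0  0 ]
R1 → R1 − 2·R2
  [ 1  -3  3  4  0 ]
  [ 0   0  0  0  1 ]
  [ 0   0  0  0  0 ]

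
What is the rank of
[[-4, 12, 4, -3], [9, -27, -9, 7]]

rank = 2

ρ1 := -1/4·ρ1
  [ 1   -3  -1  3/4 ]
  [ 9  -27  -9    7 ]
ρ2 := ρ2 − 9·ρ1
  [ 1  -3  -1  3/4 ]
  [ 0   0   0  1/4 ]
ρ2 := 4·ρ2
  [ 1  -3  -1  3/4 ]
  [ 0   0   0    1 ]
ρ1 := ρ1 − 3/4·ρ2
  [ 1  -3  -1  0 ]
  [ 0   0   0  1 ]
The reduced form has 2 nonzero rows.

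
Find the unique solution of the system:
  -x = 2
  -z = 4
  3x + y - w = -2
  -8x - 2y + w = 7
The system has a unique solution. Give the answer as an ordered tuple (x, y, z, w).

Form the augmented matrix and row-reduce:
  [ -1   0   0   0  |   2 ]
  [  0   0  -1   0  |   4 ]
  [  3   1   0  -1  |  -2 ]
  [ -8  -2   0   1  |   7 ]
R1 := -1·R1
  [  1   0   0   0  |  -2 ]
  [  0   0  -1   0  |   4 ]
  [  3   1   0  -1  |  -2 ]
  [ -8  -2   0   1  |   7 ]
R3 := R3 − 3·R1
  [  1   0   0   0  |  -2 ]
  [  0   0  -1   0  |   4 ]
  [  0   1   0  -1  |   4 ]
  [ -8  -2   0   1  |   7 ]
R4 := R4 + 8·R1
  [ 1   0   0   0  |  -2 ]
  [ 0   0  -1   0  |   4 ]
  [ 0   1   0  -1  |   4 ]
  [ 0  -2   0   1  |  -9 ]
R2 <=> R3
  [ 1   0   0   0  |  -2 ]
  [ 0   1   0  -1  |   4 ]
  [ 0   0  -1   0  |   4 ]
  [ 0  -2   0   1  |  -9 ]
R4 := R4 + 2·R2
  [ 1  0   0   0  |  -2 ]
  [ 0  1   0  -1  |   4 ]
  [ 0  0  -1   0  |   4 ]
  [ 0  0   0  -1  |  -1 ]
R3 := -1·R3
  [ 1  0  0   0  |  -2 ]
  [ 0  1  0  -1  |   4 ]
  [ 0  0  1   0  |  -4 ]
  [ 0  0  0  -1  |  -1 ]
R4 := -1·R4
  [ 1  0  0   0  |  -2 ]
  [ 0  1  0  -1  |   4 ]
  [ 0  0  1   0  |  -4 ]
  [ 0  0  0   1  |   1 ]
R2 := R2 + R4
  [ 1  0  0  0  |  -2 ]
  [ 0  1  0  0  |   5 ]
  [ 0  0  1  0  |  -4 ]
  [ 0  0  0  1  |   1 ]
Reading off the last column: x = -2, y = 5, z = -4, w = 1.

(-2, 5, -4, 1)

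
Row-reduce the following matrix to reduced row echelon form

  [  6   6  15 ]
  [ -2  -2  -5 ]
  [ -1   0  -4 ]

[[1, 0, 4], [0, 1, -3/2], [0, 0, 0]]

R1 ← 1/6·R1
R2 ← R2 + 2·R1
R3 ← R3 + R1
R2 <-> R3
R1 ← R1 − R2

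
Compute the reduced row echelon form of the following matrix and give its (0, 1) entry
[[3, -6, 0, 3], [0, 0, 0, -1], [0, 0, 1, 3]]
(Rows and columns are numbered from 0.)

-2

Multiply R1 by 1/3.
  [ 1  -2  0   1 ]
  [ 0   0  0  -1 ]
  [ 0   0  1   3 ]
Swap R2 and R3.
  [ 1  -2  0   1 ]
  [ 0   0  1   3 ]
  [ 0   0  0  -1 ]
Multiply R3 by -1.
  [ 1  -2  0  1 ]
  [ 0   0  1  3 ]
  [ 0   0  0  1 ]
Subtract 3 times R3 from R2.
  [ 1  -2  0  1 ]
  [ 0   0  1  0 ]
  [ 0   0  0  1 ]
Subtract R3 from R1.
  [ 1  -2  0  0 ]
  [ 0   0  1  0 ]
  [ 0   0  0  1 ]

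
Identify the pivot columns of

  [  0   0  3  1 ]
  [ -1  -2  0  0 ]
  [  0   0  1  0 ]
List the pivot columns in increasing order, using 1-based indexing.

ρ1 <-> ρ2
  [ -1  -2  0  0 ]
  [  0   0  3  1 ]
  [  0   0  1  0 ]
ρ1 → -1·ρ1
  [ 1  2  0  0 ]
  [ 0  0  3  1 ]
  [ 0  0  1  0 ]
ρ2 → 1/3·ρ2
  [ 1  2  0    0 ]
  [ 0  0  1  1/3 ]
  [ 0  0  1    0 ]
ρ3 → ρ3 − ρ2
  [ 1  2  0     0 ]
  [ 0  0  1   1/3 ]
  [ 0  0  0  -1/3 ]
ρ3 → -3·ρ3
  [ 1  2  0    0 ]
  [ 0  0  1  1/3 ]
  [ 0  0  0    1 ]
ρ2 → ρ2 − 1/3·ρ3
  [ 1  2  0  0 ]
  [ 0  0  1  0 ]
  [ 0  0  0  1 ]
Pivot columns are the columns containing a leading 1.

1, 3, 4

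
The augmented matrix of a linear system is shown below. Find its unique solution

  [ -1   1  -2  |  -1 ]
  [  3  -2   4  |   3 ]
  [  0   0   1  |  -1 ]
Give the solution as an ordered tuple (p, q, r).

(1, -2, -1)

Multiply R1 by -1.
  [ 1  -1  2  |   1 ]
  [ 3  -2  4  |   3 ]
  [ 0   0  1  |  -1 ]
Subtract 3 times R1 from R2.
  [ 1  -1   2  |   1 ]
  [ 0   1  -2  |   0 ]
  [ 0   0   1  |  -1 ]
Add 2 times R3 to R2.
  [ 1  -1  2  |   1 ]
  [ 0   1  0  |  -2 ]
  [ 0   0  1  |  -1 ]
Subtract 2 times R3 from R1.
  [ 1  -1  0  |   3 ]
  [ 0   1  0  |  -2 ]
  [ 0   0  1  |  -1 ]
Add R2 to R1.
  [ 1  0  0  |   1 ]
  [ 0  1  0  |  -2 ]
  [ 0  0  1  |  -1 ]
Reading off the last column: p = 1, q = -2, r = -1.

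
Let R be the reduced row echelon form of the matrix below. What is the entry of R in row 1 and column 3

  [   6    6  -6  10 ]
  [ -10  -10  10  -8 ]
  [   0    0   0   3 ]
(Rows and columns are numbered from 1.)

-1

Multiply r1 by 1/6.
  [   1    1  -1  5/3 ]
  [ -10  -10  10   -8 ]
  [   0    0   0    3 ]
Add 10 times r1 to r2.
  [ 1  1  -1   5/3 ]
  [ 0  0   0  26/3 ]
  [ 0  0   0     3 ]
Multiply r2 by 3/26.
  [ 1  1  -1  5/3 ]
  [ 0  0   0    1 ]
  [ 0  0   0    3 ]
Subtract 3 times r2 from r3.
  [ 1  1  -1  5/3 ]
  [ 0  0   0    1 ]
  [ 0  0   0    0 ]
Subtract 5/3 times r2 from r1.
  [ 1  1  -1  0 ]
  [ 0  0   0  1 ]
  [ 0  0   0  0 ]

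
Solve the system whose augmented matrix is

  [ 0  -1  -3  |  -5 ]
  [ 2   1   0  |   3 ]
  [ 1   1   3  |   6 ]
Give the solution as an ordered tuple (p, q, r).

R1 <=> R2
  [ 2   1   0  |   3 ]
  [ 0  -1  -3  |  -5 ]
  [ 1   1   3  |   6 ]
R1 → 1/2·R1
  [ 1  1/2   0  |  3/2 ]
  [ 0   -1  -3  |   -5 ]
  [ 1    1   3  |    6 ]
R3 → R3 − R1
  [ 1  1/2   0  |  3/2 ]
  [ 0   -1  -3  |   -5 ]
  [ 0  1/2   3  |  9/2 ]
R2 → -1·R2
  [ 1  1/2  0  |  3/2 ]
  [ 0    1  3  |    5 ]
  [ 0  1/2  3  |  9/2 ]
R3 → R3 − 1/2·R2
  [ 1  1/2    0  |  3/2 ]
  [ 0    1    3  |    5 ]
  [ 0    0  3/2  |    2 ]
R3 → 2/3·R3
  [ 1  1/2  0  |  3/2 ]
  [ 0    1  3  |    5 ]
  [ 0    0  1  |  4/3 ]
R2 → R2 − 3·R3
  [ 1  1/2  0  |  3/2 ]
  [ 0    1  0  |    1 ]
  [ 0    0  1  |  4/3 ]
R1 → R1 − 1/2·R2
  [ 1  0  0  |    1 ]
  [ 0  1  0  |    1 ]
  [ 0  0  1  |  4/3 ]
Reading off the last column: p = 1, q = 1, r = 4/3.

(1, 1, 4/3)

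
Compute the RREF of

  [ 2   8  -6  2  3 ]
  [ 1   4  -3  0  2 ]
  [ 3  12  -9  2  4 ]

R1 ← 1/2·R1
  [ 1   4  -3  1  3/2 ]
  [ 1   4  -3  0    2 ]
  [ 3  12  -9  2    4 ]
R2 ← R2 − R1
  [ 1   4  -3   1  3/2 ]
  [ 0   0   0  -1  1/2 ]
  [ 3  12  -9   2    4 ]
R3 ← R3 − 3·R1
  [ 1  4  -3   1   3/2 ]
  [ 0  0   0  -1   1/2 ]
  [ 0  0   0  -1  -1/2 ]
R2 ← -1·R2
  [ 1  4  -3   1   3/2 ]
  [ 0  0   0   1  -1/2 ]
  [ 0  0   0  -1  -1/2 ]
R3 ← R3 + R2
  [ 1  4  -3  1   3/2 ]
  [ 0  0   0  1  -1/2 ]
  [ 0  0   0  0    -1 ]
R3 ← -1·R3
  [ 1  4  -3  1   3/2 ]
  [ 0  0   0  1  -1/2 ]
  [ 0  0   0  0     1 ]
R2 ← R2 + 1/2·R3
  [ 1  4  -3  1  3/2 ]
  [ 0  0   0  1    0 ]
  [ 0  0   0  0    1 ]
R1 ← R1 − 3/2·R3
  [ 1  4  -3  1  0 ]
  [ 0  0   0  1  0 ]
  [ 0  0   0  0  1 ]
R1 ← R1 − R2
  [ 1  4  -3  0  0 ]
  [ 0  0   0  1  0 ]
  [ 0  0   0  0  1 ]

[[1, 4, -3, 0, 0], [0, 0, 0, 1, 0], [0, 0, 0, 0, 1]]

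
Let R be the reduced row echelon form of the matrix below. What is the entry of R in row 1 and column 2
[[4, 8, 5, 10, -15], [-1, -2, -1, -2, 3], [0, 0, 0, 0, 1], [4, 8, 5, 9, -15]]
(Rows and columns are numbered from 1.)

r1 := 1/4·r1
r2 := r2 + r1
r4 := r4 − 4·r1
r2 := 4·r2
r3 ↔ r4
r3 := -1·r3
r2 := r2 + 3·r4
r1 := r1 + 15/4·r4
r2 := r2 − 2·r3
r1 := r1 − 5/2·r3
r1 := r1 − 5/4·r2

2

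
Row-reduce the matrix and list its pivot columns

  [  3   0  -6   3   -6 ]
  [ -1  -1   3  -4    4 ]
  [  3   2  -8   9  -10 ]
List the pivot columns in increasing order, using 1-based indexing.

1, 2

r1 → 1/3·r1
  [  1   0  -2   1   -2 ]
  [ -1  -1   3  -4    4 ]
  [  3   2  -8   9  -10 ]
r2 → r2 + r1
  [ 1   0  -2   1   -2 ]
  [ 0  -1   1  -3    2 ]
  [ 3   2  -8   9  -10 ]
r3 → r3 − 3·r1
  [ 1   0  -2   1  -2 ]
  [ 0  -1   1  -3   2 ]
  [ 0   2  -2   6  -4 ]
r2 → -1·r2
  [ 1  0  -2  1  -2 ]
  [ 0  1  -1  3  -2 ]
  [ 0  2  -2  6  -4 ]
r3 → r3 − 2·r2
  [ 1  0  -2  1  -2 ]
  [ 0  1  -1  3  -2 ]
  [ 0  0   0  0   0 ]
Pivot columns are the columns containing a leading 1.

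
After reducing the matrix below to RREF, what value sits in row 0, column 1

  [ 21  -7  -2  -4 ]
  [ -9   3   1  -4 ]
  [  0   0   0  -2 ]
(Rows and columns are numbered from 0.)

-1/3

R1 := 1/21·R1
  [  1  -1/3  -2/21  -4/21 ]
  [ -9     3      1     -4 ]
  [  0     0      0     -2 ]
R2 := R2 + 9·R1
  [ 1  -1/3  -2/21  -4/21 ]
  [ 0     0    1/7  -40/7 ]
  [ 0     0      0     -2 ]
R2 := 7·R2
  [ 1  -1/3  -2/21  -4/21 ]
  [ 0     0      1    -40 ]
  [ 0     0      0     -2 ]
R3 := -1/2·R3
  [ 1  -1/3  -2/21  -4/21 ]
  [ 0     0      1    -40 ]
  [ 0     0      0      1 ]
R2 := R2 + 40·R3
  [ 1  -1/3  -2/21  -4/21 ]
  [ 0     0      1      0 ]
  [ 0     0      0      1 ]
R1 := R1 + 4/21·R3
  [ 1  -1/3  -2/21  0 ]
  [ 0     0      1  0 ]
  [ 0     0      0  1 ]
R1 := R1 + 2/21·R2
  [ 1  -1/3  0  0 ]
  [ 0     0  1  0 ]
  [ 0     0  0  1 ]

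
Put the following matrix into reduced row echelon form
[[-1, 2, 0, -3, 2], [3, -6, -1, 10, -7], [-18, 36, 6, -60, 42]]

r1 → -1·r1
  [   1  -2   0    3  -2 ]
  [   3  -6  -1   10  -7 ]
  [ -18  36   6  -60  42 ]
r2 → r2 − 3·r1
  [   1  -2   0    3  -2 ]
  [   0   0  -1    1  -1 ]
  [ -18  36   6  -60  42 ]
r3 → r3 + 18·r1
  [ 1  -2   0   3  -2 ]
  [ 0   0  -1   1  -1 ]
  [ 0   0   6  -6   6 ]
r2 → -1·r2
  [ 1  -2  0   3  -2 ]
  [ 0   0  1  -1   1 ]
  [ 0   0  6  -6   6 ]
r3 → r3 − 6·r2
  [ 1  -2  0   3  -2 ]
  [ 0   0  1  -1   1 ]
  [ 0   0  0   0   0 ]

[[1, -2, 0, 3, -2], [0, 0, 1, -1, 1], [0, 0, 0, 0, 0]]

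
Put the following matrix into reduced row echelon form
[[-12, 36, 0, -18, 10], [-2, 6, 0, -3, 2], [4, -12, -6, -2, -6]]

R1 := -1/12·R1
  [  1   -3   0  3/2  -5/6 ]
  [ -2    6   0   -3     2 ]
  [  4  -12  -6   -2    -6 ]
R2 := R2 + 2·R1
  [ 1   -3   0  3/2  -5/6 ]
  [ 0    0   0    0   1/3 ]
  [ 4  -12  -6   -2    -6 ]
R3 := R3 − 4·R1
  [ 1  -3   0  3/2  -5/6 ]
  [ 0   0   0    0   1/3 ]
  [ 0   0  -6   -8  -8/3 ]
R2 <=> R3
  [ 1  -3   0  3/2  -5/6 ]
  [ 0   0  -6   -8  -8/3 ]
  [ 0   0   0    0   1/3 ]
R2 := -1/6·R2
  [ 1  -3  0  3/2  -5/6 ]
  [ 0   0  1  4/3   4/9 ]
  [ 0   0  0    0   1/3 ]
R3 := 3·R3
  [ 1  -3  0  3/2  -5/6 ]
  [ 0   0  1  4/3   4/9 ]
  [ 0   0  0    0     1 ]
R2 := R2 − 4/9·R3
  [ 1  -3  0  3/2  -5/6 ]
  [ 0   0  1  4/3     0 ]
  [ 0   0  0    0     1 ]
R1 := R1 + 5/6·R3
  [ 1  -3  0  3/2  0 ]
  [ 0   0  1  4/3  0 ]
  [ 0   0  0    0  1 ]

[[1, -3, 0, 3/2, 0], [0, 0, 1, 4/3, 0], [0, 0, 0, 0, 1]]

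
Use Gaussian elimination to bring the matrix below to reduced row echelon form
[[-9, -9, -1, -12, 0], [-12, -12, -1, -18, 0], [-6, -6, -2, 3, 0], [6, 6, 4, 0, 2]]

[[1, 1, 0, 0, 0], [0, 0, 1, 0, 0], [0, 0, 0, 1, 0], [0, 0, 0, 0, 1]]

ρ1 := -1/9·ρ1
  [   1    1  1/9  4/3  0 ]
  [ -12  -12   -1  -18  0 ]
  [  -6   -6   -2    3  0 ]
  [   6    6    4    0  2 ]
ρ2 := ρ2 + 12·ρ1
  [  1   1  1/9  4/3  0 ]
  [  0   0  1/3   -2  0 ]
  [ -6  -6   -2    3  0 ]
  [  6   6    4    0  2 ]
ρ3 := ρ3 + 6·ρ1
  [ 1  1   1/9  4/3  0 ]
  [ 0  0   1/3   -2  0 ]
  [ 0  0  -4/3   11  0 ]
  [ 6  6     4    0  2 ]
ρ4 := ρ4 − 6·ρ1
  [ 1  1   1/9  4/3  0 ]
  [ 0  0   1/3   -2  0 ]
  [ 0  0  -4/3   11  0 ]
  [ 0  0  10/3   -8  2 ]
ρ2 := 3·ρ2
  [ 1  1   1/9  4/3  0 ]
  [ 0  0     1   -6  0 ]
  [ 0  0  -4/3   11  0 ]
  [ 0  0  10/3   -8  2 ]
ρ3 := ρ3 + 4/3·ρ2
  [ 1  1   1/9  4/3  0 ]
  [ 0  0     1   -6  0 ]
  [ 0  0     0    3  0 ]
  [ 0  0  10/3   -8  2 ]
ρ4 := ρ4 − 10/3·ρ2
  [ 1  1  1/9  4/3  0 ]
  [ 0  0    1   -6  0 ]
  [ 0  0    0    3  0 ]
  [ 0  0    0   12  2 ]
ρ3 := 1/3·ρ3
  [ 1  1  1/9  4/3  0 ]
  [ 0  0    1   -6  0 ]
  [ 0  0    0    1  0 ]
  [ 0  0    0   12  2 ]
ρ4 := ρ4 − 12·ρ3
  [ 1  1  1/9  4/3  0 ]
  [ 0  0    1   -6  0 ]
  [ 0  0    0    1  0 ]
  [ 0  0    0    0  2 ]
ρ4 := 1/2·ρ4
  [ 1  1  1/9  4/3  0 ]
  [ 0  0    1   -6  0 ]
  [ 0  0    0    1  0 ]
  [ 0  0    0    0  1 ]
ρ2 := ρ2 + 6·ρ3
  [ 1  1  1/9  4/3  0 ]
  [ 0  0    1    0  0 ]
  [ 0  0    0    1  0 ]
  [ 0  0    0    0  1 ]
ρ1 := ρ1 − 4/3·ρ3
  [ 1  1  1/9  0  0 ]
  [ 0  0    1  0  0 ]
  [ 0  0    0  1  0 ]
  [ 0  0    0  0  1 ]
ρ1 := ρ1 − 1/9·ρ2
  [ 1  1  0  0  0 ]
  [ 0  0  1  0  0 ]
  [ 0  0  0  1  0 ]
  [ 0  0  0  0  1 ]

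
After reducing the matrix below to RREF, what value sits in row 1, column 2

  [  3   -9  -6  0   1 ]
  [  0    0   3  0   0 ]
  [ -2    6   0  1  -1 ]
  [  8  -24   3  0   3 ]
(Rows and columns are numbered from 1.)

R1 → 1/3·R1
  [  1   -3  -2  0  1/3 ]
  [  0    0   3  0    0 ]
  [ -2    6   0  1   -1 ]
  [  8  -24   3  0    3 ]
R3 → R3 + 2·R1
  [ 1   -3  -2  0   1/3 ]
  [ 0    0   3  0     0 ]
  [ 0    0  -4  1  -1/3 ]
  [ 8  -24   3  0     3 ]
R4 → R4 − 8·R1
  [ 1  -3  -2  0   1/3 ]
  [ 0   0   3  0     0 ]
  [ 0   0  -4  1  -1/3 ]
  [ 0   0  19  0   1/3 ]
R2 → 1/3·R2
  [ 1  -3  -2  0   1/3 ]
  [ 0   0   1  0     0 ]
  [ 0   0  -4  1  -1/3 ]
  [ 0   0  19  0   1/3 ]
R3 → R3 + 4·R2
  [ 1  -3  -2  0   1/3 ]
  [ 0   0   1  0     0 ]
  [ 0   0   0  1  -1/3 ]
  [ 0   0  19  0   1/3 ]
R4 → R4 − 19·R2
  [ 1  -3  -2  0   1/3 ]
  [ 0   0   1  0     0 ]
  [ 0   0   0  1  -1/3 ]
  [ 0   0   0  0   1/3 ]
R4 → 3·R4
  [ 1  -3  -2  0   1/3 ]
  [ 0   0   1  0     0 ]
  [ 0   0   0  1  -1/3 ]
  [ 0   0   0  0     1 ]
R3 → R3 + 1/3·R4
  [ 1  -3  -2  0  1/3 ]
  [ 0   0   1  0    0 ]
  [ 0   0   0  1    0 ]
  [ 0   0   0  0    1 ]
R1 → R1 − 1/3·R4
  [ 1  -3  -2  0  0 ]
  [ 0   0   1  0  0 ]
  [ 0   0   0  1  0 ]
  [ 0   0   0  0  1 ]
R1 → R1 + 2·R2
  [ 1  -3  0  0  0 ]
  [ 0   0  1  0  0 ]
  [ 0   0  0  1  0 ]
  [ 0   0  0  0  1 ]

-3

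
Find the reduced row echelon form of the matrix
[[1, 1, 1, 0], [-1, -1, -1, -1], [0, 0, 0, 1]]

ρ2 -> ρ2 + ρ1
  [ 1  1  1   0 ]
  [ 0  0  0  -1 ]
  [ 0  0  0   1 ]
ρ2 -> -1·ρ2
  [ 1  1  1  0 ]
  [ 0  0  0  1 ]
  [ 0  0  0  1 ]
ρ3 -> ρ3 − ρ2
  [ 1  1  1  0 ]
  [ 0  0  0  1 ]
  [ 0  0  0  0 ]

[[1, 1, 1, 0], [0, 0, 0, 1], [0, 0, 0, 0]]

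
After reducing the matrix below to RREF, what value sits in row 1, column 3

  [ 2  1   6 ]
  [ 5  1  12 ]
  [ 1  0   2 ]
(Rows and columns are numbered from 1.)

2

Multiply R1 by 1/2.
  [ 1  1/2   3 ]
  [ 5    1  12 ]
  [ 1    0   2 ]
Subtract 5 times R1 from R2.
  [ 1   1/2   3 ]
  [ 0  -3/2  -3 ]
  [ 1     0   2 ]
Subtract R1 from R3.
  [ 1   1/2   3 ]
  [ 0  -3/2  -3 ]
  [ 0  -1/2  -1 ]
Multiply R2 by -2/3.
  [ 1   1/2   3 ]
  [ 0     1   2 ]
  [ 0  -1/2  -1 ]
Add 1/2 times R2 to R3.
  [ 1  1/2  3 ]
  [ 0    1  2 ]
  [ 0    0  0 ]
Subtract 1/2 times R2 from R1.
  [ 1  0  2 ]
  [ 0  1  2 ]
  [ 0  0  0 ]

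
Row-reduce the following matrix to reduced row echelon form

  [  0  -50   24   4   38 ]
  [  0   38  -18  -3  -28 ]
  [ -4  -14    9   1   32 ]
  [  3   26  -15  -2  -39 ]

Swap r1 and r3.
  [ -4  -14    9   1   32 ]
  [  0   38  -18  -3  -28 ]
  [  0  -50   24   4   38 ]
  [  3   26  -15  -2  -39 ]
Multiply r1 by -1/4.
  [ 1  7/2  -9/4  -1/4   -8 ]
  [ 0   38   -18    -3  -28 ]
  [ 0  -50    24     4   38 ]
  [ 3   26   -15    -2  -39 ]
Subtract 3 times r1 from r4.
  [ 1   7/2   -9/4  -1/4   -8 ]
  [ 0    38    -18    -3  -28 ]
  [ 0   -50     24     4   38 ]
  [ 0  31/2  -33/4  -5/4  -15 ]
Multiply r2 by 1/38.
  [ 1   7/2   -9/4   -1/4      -8 ]
  [ 0     1  -9/19  -3/38  -14/19 ]
  [ 0   -50     24      4      38 ]
  [ 0  31/2  -33/4   -5/4     -15 ]
Add 50 times r2 to r3.
  [ 1   7/2   -9/4   -1/4      -8 ]
  [ 0     1  -9/19  -3/38  -14/19 ]
  [ 0     0   6/19   1/19   22/19 ]
  [ 0  31/2  -33/4   -5/4     -15 ]
Subtract 31/2 times r2 from r4.
  [ 1  7/2    -9/4   -1/4      -8 ]
  [ 0    1   -9/19  -3/38  -14/19 ]
  [ 0    0    6/19   1/19   22/19 ]
  [ 0    0  -69/76  -1/38  -68/19 ]
Multiply r3 by 19/6.
  [ 1  7/2    -9/4   -1/4      -8 ]
  [ 0    1   -9/19  -3/38  -14/19 ]
  [ 0    0       1    1/6    11/3 ]
  [ 0    0  -69/76  -1/38  -68/19 ]
Add 69/76 times r3 to r4.
  [ 1  7/2   -9/4   -1/4      -8 ]
  [ 0    1  -9/19  -3/38  -14/19 ]
  [ 0    0      1    1/6    11/3 ]
  [ 0    0      0    1/8    -1/4 ]
Multiply r4 by 8.
  [ 1  7/2   -9/4   -1/4      -8 ]
  [ 0    1  -9/19  -3/38  -14/19 ]
  [ 0    0      1    1/6    11/3 ]
  [ 0    0      0      1      -2 ]
Subtract 1/6 times r4 from r3.
  [ 1  7/2   -9/4   -1/4      -8 ]
  [ 0    1  -9/19  -3/38  -14/19 ]
  [ 0    0      1      0       4 ]
  [ 0    0      0      1      -2 ]
Add 3/38 times r4 to r2.
  [ 1  7/2   -9/4  -1/4      -8 ]
  [ 0    1  -9/19     0  -17/19 ]
  [ 0    0      1     0       4 ]
  [ 0    0      0     1      -2 ]
Add 1/4 times r4 to r1.
  [ 1  7/2   -9/4  0   -17/2 ]
  [ 0    1  -9/19  0  -17/19 ]
  [ 0    0      1  0       4 ]
  [ 0    0      0  1      -2 ]
Add 9/19 times r3 to r2.
  [ 1  7/2  -9/4  0  -17/2 ]
  [ 0    1     0  0      1 ]
  [ 0    0     1  0      4 ]
  [ 0    0     0  1     -2 ]
Add 9/4 times r3 to r1.
  [ 1  7/2  0  0  1/2 ]
  [ 0    1  0  0    1 ]
  [ 0    0  1  0    4 ]
  [ 0    0  0  1   -2 ]
Subtract 7/2 times r2 from r1.
  [ 1  0  0  0  -3 ]
  [ 0  1  0  0   1 ]
  [ 0  0  1  0   4 ]
  [ 0  0  0  1  -2 ]

[[1, 0, 0, 0, -3], [0, 1, 0, 0, 1], [0, 0, 1, 0, 4], [0, 0, 0, 1, -2]]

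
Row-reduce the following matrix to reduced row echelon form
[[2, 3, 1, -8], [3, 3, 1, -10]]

ρ1 ← 1/2·ρ1
  [ 1  3/2  1/2   -4 ]
  [ 3    3    1  -10 ]
ρ2 ← ρ2 − 3·ρ1
  [ 1   3/2   1/2  -4 ]
  [ 0  -3/2  -1/2   2 ]
ρ2 ← -2/3·ρ2
  [ 1  3/2  1/2    -4 ]
  [ 0    1  1/3  -4/3 ]
ρ1 ← ρ1 − 3/2·ρ2
  [ 1  0    0    -2 ]
  [ 0  1  1/3  -4/3 ]

[[1, 0, 0, -2], [0, 1, 1/3, -4/3]]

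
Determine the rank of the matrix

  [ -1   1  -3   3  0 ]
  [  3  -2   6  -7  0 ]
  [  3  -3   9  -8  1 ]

rank = 3

R1 → -1·R1
R2 → R2 − 3·R1
R3 → R3 − 3·R1
R2 → R2 − 2·R3
R1 → R1 + 3·R3
R1 → R1 + R2
The reduced form has 3 nonzero rows.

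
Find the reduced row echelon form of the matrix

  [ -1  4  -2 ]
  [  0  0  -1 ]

[[1, -4, 0], [0, 0, 1]]

ρ1 := -1·ρ1
  [ 1  -4   2 ]
  [ 0   0  -1 ]
ρ2 := -1·ρ2
  [ 1  -4  2 ]
  [ 0   0  1 ]
ρ1 := ρ1 − 2·ρ2
  [ 1  -4  0 ]
  [ 0   0  1 ]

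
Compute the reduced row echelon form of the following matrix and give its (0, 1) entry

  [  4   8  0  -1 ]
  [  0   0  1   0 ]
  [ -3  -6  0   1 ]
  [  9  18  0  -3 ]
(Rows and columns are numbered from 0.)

2

R1 := 1/4·R1
  [  1   2  0  -1/4 ]
  [  0   0  1     0 ]
  [ -3  -6  0     1 ]
  [  9  18  0    -3 ]
R3 := R3 + 3·R1
  [ 1   2  0  -1/4 ]
  [ 0   0  1     0 ]
  [ 0   0  0   1/4 ]
  [ 9  18  0    -3 ]
R4 := R4 − 9·R1
  [ 1  2  0  -1/4 ]
  [ 0  0  1     0 ]
  [ 0  0  0   1/4 ]
  [ 0  0  0  -3/4 ]
R3 := 4·R3
  [ 1  2  0  -1/4 ]
  [ 0  0  1     0 ]
  [ 0  0  0     1 ]
  [ 0  0  0  -3/4 ]
R4 := R4 + 3/4·R3
  [ 1  2  0  -1/4 ]
  [ 0  0  1     0 ]
  [ 0  0  0     1 ]
  [ 0  0  0     0 ]
R1 := R1 + 1/4·R3
  [ 1  2  0  0 ]
  [ 0  0  1  0 ]
  [ 0  0  0  1 ]
  [ 0  0  0  0 ]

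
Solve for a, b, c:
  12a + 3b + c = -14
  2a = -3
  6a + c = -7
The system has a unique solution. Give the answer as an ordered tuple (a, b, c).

Form the augmented matrix and row-reduce:
  [ 12  3  1  |  -14 ]
  [  2  0  0  |   -3 ]
  [  6  0  1  |   -7 ]
Multiply R1 by 1/12.
  [ 1  1/4  1/12  |  -7/6 ]
  [ 2    0     0  |    -3 ]
  [ 6    0     1  |    -7 ]
Subtract 2 times R1 from R2.
  [ 1   1/4  1/12  |  -7/6 ]
  [ 0  -1/2  -1/6  |  -2/3 ]
  [ 6     0     1  |    -7 ]
Subtract 6 times R1 from R3.
  [ 1   1/4  1/12  |  -7/6 ]
  [ 0  -1/2  -1/6  |  -2/3 ]
  [ 0  -3/2   1/2  |     0 ]
Multiply R2 by -2.
  [ 1   1/4  1/12  |  -7/6 ]
  [ 0     1   1/3  |   4/3 ]
  [ 0  -3/2   1/2  |     0 ]
Add 3/2 times R2 to R3.
  [ 1  1/4  1/12  |  -7/6 ]
  [ 0    1   1/3  |   4/3 ]
  [ 0    0     1  |     2 ]
Subtract 1/3 times R3 from R2.
  [ 1  1/4  1/12  |  -7/6 ]
  [ 0    1     0  |   2/3 ]
  [ 0    0     1  |     2 ]
Subtract 1/12 times R3 from R1.
  [ 1  1/4  0  |  -4/3 ]
  [ 0    1  0  |   2/3 ]
  [ 0    0  1  |     2 ]
Subtract 1/4 times R2 from R1.
  [ 1  0  0  |  -3/2 ]
  [ 0  1  0  |   2/3 ]
  [ 0  0  1  |     2 ]
Reading off the last column: a = -3/2, b = 2/3, c = 2.

(-3/2, 2/3, 2)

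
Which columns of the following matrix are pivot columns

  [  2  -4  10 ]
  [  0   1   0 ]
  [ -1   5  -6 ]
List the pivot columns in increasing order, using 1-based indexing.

ρ1 → 1/2·ρ1
  [  1  -2   5 ]
  [  0   1   0 ]
  [ -1   5  -6 ]
ρ3 → ρ3 + ρ1
  [ 1  -2   5 ]
  [ 0   1   0 ]
  [ 0   3  -1 ]
ρ3 → ρ3 − 3·ρ2
  [ 1  -2   5 ]
  [ 0   1   0 ]
  [ 0   0  -1 ]
ρ3 → -1·ρ3
  [ 1  -2  5 ]
  [ 0   1  0 ]
  [ 0   0  1 ]
ρ1 → ρ1 − 5·ρ3
  [ 1  -2  0 ]
  [ 0   1  0 ]
  [ 0   0  1 ]
ρ1 → ρ1 + 2·ρ2
  [ 1  0  0 ]
  [ 0  1  0 ]
  [ 0  0  1 ]
Pivot columns are the columns containing a leading 1.

1, 2, 3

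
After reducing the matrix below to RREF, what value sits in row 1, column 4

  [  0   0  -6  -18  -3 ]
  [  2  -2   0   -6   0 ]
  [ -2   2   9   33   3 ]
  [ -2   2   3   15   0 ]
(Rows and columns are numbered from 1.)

Swap R1 and R2.
  [  2  -2   0   -6   0 ]
  [  0   0  -6  -18  -3 ]
  [ -2   2   9   33   3 ]
  [ -2   2   3   15   0 ]
Multiply R1 by 1/2.
  [  1  -1   0   -3   0 ]
  [  0   0  -6  -18  -3 ]
  [ -2   2   9   33   3 ]
  [ -2   2   3   15   0 ]
Add 2 times R1 to R3.
  [  1  -1   0   -3   0 ]
  [  0   0  -6  -18  -3 ]
  [  0   0   9   27   3 ]
  [ -2   2   3   15   0 ]
Add 2 times R1 to R4.
  [ 1  -1   0   -3   0 ]
  [ 0   0  -6  -18  -3 ]
  [ 0   0   9   27   3 ]
  [ 0   0   3    9   0 ]
Multiply R2 by -1/6.
  [ 1  -1  0  -3    0 ]
  [ 0   0  1   3  1/2 ]
  [ 0   0  9  27    3 ]
  [ 0   0  3   9    0 ]
Subtract 9 times R2 from R3.
  [ 1  -1  0  -3     0 ]
  [ 0   0  1   3   1/2 ]
  [ 0   0  0   0  -3/2 ]
  [ 0   0  3   9     0 ]
Subtract 3 times R2 from R4.
  [ 1  -1  0  -3     0 ]
  [ 0   0  1   3   1/2 ]
  [ 0   0  0   0  -3/2 ]
  [ 0   0  0   0  -3/2 ]
Multiply R3 by -2/3.
  [ 1  -1  0  -3     0 ]
  [ 0   0  1   3   1/2 ]
  [ 0   0  0   0     1 ]
  [ 0   0  0   0  -3/2 ]
Add 3/2 times R3 to R4.
  [ 1  -1  0  -3    0 ]
  [ 0   0  1   3  1/2 ]
  [ 0   0  0   0    1 ]
  [ 0   0  0   0    0 ]
Subtract 1/2 times R3 from R2.
  [ 1  -1  0  -3  0 ]
  [ 0   0  1   3  0 ]
  [ 0   0  0   0  1 ]
  [ 0   0  0   0  0 ]

-3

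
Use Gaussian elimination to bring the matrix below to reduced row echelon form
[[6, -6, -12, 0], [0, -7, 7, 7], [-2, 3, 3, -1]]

[[1, 0, -3, -1], [0, 1, -1, -1], [0, 0, 0, 0]]

Multiply ρ1 by 1/6.
  [  1  -1  -2   0 ]
  [  0  -7   7   7 ]
  [ -2   3   3  -1 ]
Add 2 times ρ1 to ρ3.
  [ 1  -1  -2   0 ]
  [ 0  -7   7   7 ]
  [ 0   1  -1  -1 ]
Multiply ρ2 by -1/7.
  [ 1  -1  -2   0 ]
  [ 0   1  -1  -1 ]
  [ 0   1  -1  -1 ]
Subtract ρ2 from ρ3.
  [ 1  -1  -2   0 ]
  [ 0   1  -1  -1 ]
  [ 0   0   0   0 ]
Add ρ2 to ρ1.
  [ 1  0  -3  -1 ]
  [ 0  1  -1  -1 ]
  [ 0  0   0   0 ]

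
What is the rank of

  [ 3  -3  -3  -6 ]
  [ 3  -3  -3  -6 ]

rank = 1

R1 -> 1/3·R1
  [ 1  -1  -1  -2 ]
  [ 3  -3  -3  -6 ]
R2 -> R2 − 3·R1
  [ 1  -1  -1  -2 ]
  [ 0   0   0   0 ]
The reduced form has 1 nonzero row.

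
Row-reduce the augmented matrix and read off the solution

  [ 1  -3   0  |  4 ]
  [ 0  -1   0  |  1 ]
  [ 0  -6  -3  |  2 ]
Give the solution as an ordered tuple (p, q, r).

(1, -1, 4/3)

ρ2 -> -1·ρ2
  [ 1  -3   0  |   4 ]
  [ 0   1   0  |  -1 ]
  [ 0  -6  -3  |   2 ]
ρ3 -> ρ3 + 6·ρ2
  [ 1  -3   0  |   4 ]
  [ 0   1   0  |  -1 ]
  [ 0   0  -3  |  -4 ]
ρ3 -> -1/3·ρ3
  [ 1  -3  0  |    4 ]
  [ 0   1  0  |   -1 ]
  [ 0   0  1  |  4/3 ]
ρ1 -> ρ1 + 3·ρ2
  [ 1  0  0  |    1 ]
  [ 0  1  0  |   -1 ]
  [ 0  0  1  |  4/3 ]
Reading off the last column: p = 1, q = -1, r = 4/3.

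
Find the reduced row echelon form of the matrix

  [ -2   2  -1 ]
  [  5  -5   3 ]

Multiply R1 by -1/2.
Subtract 5 times R1 from R2.
Multiply R2 by 2.
Subtract 1/2 times R2 from R1.

[[1, -1, 0], [0, 0, 1]]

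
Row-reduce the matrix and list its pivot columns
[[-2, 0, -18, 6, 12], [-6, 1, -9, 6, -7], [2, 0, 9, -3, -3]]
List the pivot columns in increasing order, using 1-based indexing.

1, 2, 3

R1 -> -1/2·R1
  [  1  0   9  -3  -6 ]
  [ -6  1  -9   6  -7 ]
  [  2  0   9  -3  -3 ]
R2 -> R2 + 6·R1
  [ 1  0   9   -3   -6 ]
  [ 0  1  45  -12  -43 ]
  [ 2  0   9   -3   -3 ]
R3 -> R3 − 2·R1
  [ 1  0   9   -3   -6 ]
  [ 0  1  45  -12  -43 ]
  [ 0  0  -9    3    9 ]
R3 -> -1/9·R3
  [ 1  0   9    -3   -6 ]
  [ 0  1  45   -12  -43 ]
  [ 0  0   1  -1/3   -1 ]
R2 -> R2 − 45·R3
  [ 1  0  9    -3  -6 ]
  [ 0  1  0     3   2 ]
  [ 0  0  1  -1/3  -1 ]
R1 -> R1 − 9·R3
  [ 1  0  0     0   3 ]
  [ 0  1  0     3   2 ]
  [ 0  0  1  -1/3  -1 ]
Pivot columns are the columns containing a leading 1.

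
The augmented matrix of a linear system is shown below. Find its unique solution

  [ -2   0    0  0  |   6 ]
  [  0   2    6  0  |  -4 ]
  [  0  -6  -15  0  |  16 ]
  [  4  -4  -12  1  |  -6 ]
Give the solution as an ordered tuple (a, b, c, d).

(-3, -6, 4/3, -2)

r1 → -1/2·r1
r4 → r4 − 4·r1
r2 → 1/2·r2
r3 → r3 + 6·r2
r4 → r4 + 4·r2
r3 → 1/3·r3
r2 → r2 − 3·r3
Reading off the last column: a = -3, b = -6, c = 4/3, d = -2.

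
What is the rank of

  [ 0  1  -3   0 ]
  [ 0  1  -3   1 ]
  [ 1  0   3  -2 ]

rank = 3

R1 <-> R3
  [ 1  0   3  -2 ]
  [ 0  1  -3   1 ]
  [ 0  1  -3   0 ]
R3 → R3 − R2
  [ 1  0   3  -2 ]
  [ 0  1  -3   1 ]
  [ 0  0   0  -1 ]
R3 → -1·R3
  [ 1  0   3  -2 ]
  [ 0  1  -3   1 ]
  [ 0  0   0   1 ]
R2 → R2 − R3
  [ 1  0   3  -2 ]
  [ 0  1  -3   0 ]
  [ 0  0   0   1 ]
R1 → R1 + 2·R3
  [ 1  0   3  0 ]
  [ 0  1  -3  0 ]
  [ 0  0   0  1 ]
The reduced form has 3 nonzero rows.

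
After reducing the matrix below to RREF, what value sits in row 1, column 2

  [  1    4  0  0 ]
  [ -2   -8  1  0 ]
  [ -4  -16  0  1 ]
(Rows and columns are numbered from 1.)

4

R2 -> R2 + 2·R1
  [  1    4  0  0 ]
  [  0    0  1  0 ]
  [ -4  -16  0  1 ]
R3 -> R3 + 4·R1
  [ 1  4  0  0 ]
  [ 0  0  1  0 ]
  [ 0  0  0  1 ]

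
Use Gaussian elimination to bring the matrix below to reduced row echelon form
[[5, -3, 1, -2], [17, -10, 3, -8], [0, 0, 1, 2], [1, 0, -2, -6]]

Multiply r1 by 1/5.
  [  1  -3/5  1/5  -2/5 ]
  [ 17   -10    3    -8 ]
  [  0     0    1     2 ]
  [  1     0   -2    -6 ]
Subtract 17 times r1 from r2.
  [ 1  -3/5   1/5  -2/5 ]
  [ 0   1/5  -2/5  -6/5 ]
  [ 0     0     1     2 ]
  [ 1     0    -2    -6 ]
Subtract r1 from r4.
  [ 1  -3/5    1/5   -2/5 ]
  [ 0   1/5   -2/5   -6/5 ]
  [ 0     0      1      2 ]
  [ 0   3/5  -11/5  -28/5 ]
Multiply r2 by 5.
  [ 1  -3/5    1/5   -2/5 ]
  [ 0     1     -2     -6 ]
  [ 0     0      1      2 ]
  [ 0   3/5  -11/5  -28/5 ]
Subtract 3/5 times r2 from r4.
  [ 1  -3/5  1/5  -2/5 ]
  [ 0     1   -2    -6 ]
  [ 0     0    1     2 ]
  [ 0     0   -1    -2 ]
Add r3 to r4.
  [ 1  -3/5  1/5  -2/5 ]
  [ 0     1   -2    -6 ]
  [ 0     0    1     2 ]
  [ 0     0    0     0 ]
Add 2 times r3 to r2.
  [ 1  -3/5  1/5  -2/5 ]
  [ 0     1    0    -2 ]
  [ 0     0    1     2 ]
  [ 0     0    0     0 ]
Subtract 1/5 times r3 from r1.
  [ 1  -3/5  0  -4/5 ]
  [ 0     1  0    -2 ]
  [ 0     0  1     2 ]
  [ 0     0  0     0 ]
Add 3/5 times r2 to r1.
  [ 1  0  0  -2 ]
  [ 0  1  0  -2 ]
  [ 0  0  1   2 ]
  [ 0  0  0   0 ]

[[1, 0, 0, -2], [0, 1, 0, -2], [0, 0, 1, 2], [0, 0, 0, 0]]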